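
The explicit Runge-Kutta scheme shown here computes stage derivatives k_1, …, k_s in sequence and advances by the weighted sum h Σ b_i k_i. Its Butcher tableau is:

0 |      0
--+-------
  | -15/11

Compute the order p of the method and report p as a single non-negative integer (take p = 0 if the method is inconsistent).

b = (-15/11)
c = (0)
Σ b_i: (-15/11)·1 = -15/11 ≠ 1 ⇒ order 0.

0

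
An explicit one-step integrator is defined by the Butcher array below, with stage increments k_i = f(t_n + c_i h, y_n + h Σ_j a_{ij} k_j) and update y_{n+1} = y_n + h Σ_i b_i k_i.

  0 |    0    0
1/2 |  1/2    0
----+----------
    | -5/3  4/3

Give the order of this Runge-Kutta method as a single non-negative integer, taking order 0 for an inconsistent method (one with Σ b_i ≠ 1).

0

b = (-5/3, 4/3)
c = (0, 1/2)
Σ b_i: (-5/3)·1 + 4/3·1 = -1/3 ≠ 1 ⇒ order 0.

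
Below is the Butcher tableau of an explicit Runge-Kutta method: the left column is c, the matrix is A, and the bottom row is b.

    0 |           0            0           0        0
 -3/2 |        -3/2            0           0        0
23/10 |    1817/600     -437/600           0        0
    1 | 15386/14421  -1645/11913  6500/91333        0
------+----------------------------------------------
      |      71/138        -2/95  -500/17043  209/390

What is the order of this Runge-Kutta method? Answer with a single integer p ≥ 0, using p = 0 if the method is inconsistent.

b = (71/138, -2/95, -500/17043, 209/390)
c = (0, -3/2, 23/10, 1)
Ac = (0, 0, 437/400, 155/418)
Σ b_i: 71/138·1 + (-2/95)·1 + (-500/17043)·1 + 209/390·1 = 1 ✓
b·c: (-2/95)·(-3/2) + (-500/17043)·23/10 + 209/390·1 = 1/2 ✓
b·c²: (-2/95)·9/4 + (-500/17043)·529/100 + 209/390·1 = 1/3 ✓
b·Ac: (-500/17043)·437/400 + 209/390·155/418 = 1/6 ✓
b·c³: (-2/95)·(-27/8) + (-500/17043)·12167/1000 + 209/390·1 = 1/4 ✓
b·(c∘Ac): (-500/17043)·10051/4000 + 209/390·155/418 = 1/8 ✓
b·Ac²: (-500/17043)·(-1311/800) + 209/390·5/76 = 1/12 ✓
b·A²c: 209/390·65/836 = 1/24 ✓; 4 stages ⇒ order 4.

4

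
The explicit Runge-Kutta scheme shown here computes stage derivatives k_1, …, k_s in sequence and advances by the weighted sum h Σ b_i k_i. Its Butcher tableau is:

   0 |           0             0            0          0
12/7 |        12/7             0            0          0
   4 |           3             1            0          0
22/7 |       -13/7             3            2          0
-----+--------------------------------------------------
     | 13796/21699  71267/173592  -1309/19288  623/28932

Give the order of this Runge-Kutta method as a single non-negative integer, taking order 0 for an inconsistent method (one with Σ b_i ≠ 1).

3

b = (13796/21699, 71267/173592, -1309/19288, 623/28932)
c = (0, 12/7, 4, 22/7)
Ac = (0, 0, 12/7, 92/7)
Σ b_i: 13796/21699·1 + 71267/173592·1 + (-1309/19288)·1 + 623/28932·1 = 1 ✓
b·c: 71267/173592·12/7 + (-1309/19288)·4 + 623/28932·22/7 = 1/2 ✓
b·c²: 71267/173592·144/49 + (-1309/19288)·16 + 623/28932·484/49 = 1/3 ✓
b·Ac: (-1309/19288)·12/7 + 623/28932·92/7 = 1/6 ✓
b·c³: 71267/173592·1728/343 + (-1309/19288)·64 + 623/28932·10648/343 = -569434/354417 ≠ 1/4 ⇒ order 3.
b·(c∘Ac): (-1309/19288)·48/7 + 623/28932·2024/49 = 21472/50631 ≠ 1/8
b·Ac²: (-1309/19288)·144/49 + 623/28932·2000/49 = 34402/50631 ≠ 1/12
b·A²c: 623/28932·24/7 = 178/2411 ≠ 1/24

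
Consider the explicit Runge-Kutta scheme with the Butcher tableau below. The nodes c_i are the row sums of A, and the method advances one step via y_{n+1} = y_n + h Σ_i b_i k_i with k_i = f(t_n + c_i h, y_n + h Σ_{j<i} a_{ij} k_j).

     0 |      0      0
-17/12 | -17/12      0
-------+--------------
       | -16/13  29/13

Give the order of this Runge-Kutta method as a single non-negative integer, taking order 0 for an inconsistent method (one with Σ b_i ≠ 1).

b = (-16/13, 29/13)
c = (0, -17/12)
Σ b_i: (-16/13)·1 + 29/13·1 = 1 ✓
b·c: 29/13·(-17/12) = -493/156 ≠ 1/2 ⇒ order 1.

1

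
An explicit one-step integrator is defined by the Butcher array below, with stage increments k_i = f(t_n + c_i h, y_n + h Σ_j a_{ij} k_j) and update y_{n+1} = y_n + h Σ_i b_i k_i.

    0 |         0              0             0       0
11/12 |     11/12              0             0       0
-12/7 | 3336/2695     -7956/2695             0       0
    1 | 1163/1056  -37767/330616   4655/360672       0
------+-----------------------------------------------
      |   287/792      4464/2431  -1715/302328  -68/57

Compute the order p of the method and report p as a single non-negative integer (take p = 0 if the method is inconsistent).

4

b = (287/792, 4464/2431, -1715/302328, -68/57)
c = (0, 11/12, -12/7, 1)
Ac = (0, 0, -663/245, -69/544)
Σ b_i: 287/792·1 + 4464/2431·1 + (-1715/302328)·1 + (-68/57)·1 = 1 ✓
b·c: 4464/2431·11/12 + (-1715/302328)·(-12/7) + (-68/57)·1 = 1/2 ✓
b·c²: 4464/2431·121/144 + (-1715/302328)·144/49 + (-68/57)·1 = 1/3 ✓
b·Ac: (-1715/302328)·(-663/245) + (-68/57)·(-69/544) = 1/6 ✓
b·c³: 4464/2431·1331/1728 + (-1715/302328)·(-1728/343) + (-68/57)·1 = 1/4 ✓
b·(c∘Ac): (-1715/302328)·7956/1715 + (-68/57)·(-69/544) = 1/8 ✓
b·Ac²: (-1715/302328)·(-2431/980) + (-68/57)·(-379/6528) = 1/12 ✓
b·A²c: (-68/57)·(-19/544) = 1/24 ✓; 4 stages ⇒ order 4.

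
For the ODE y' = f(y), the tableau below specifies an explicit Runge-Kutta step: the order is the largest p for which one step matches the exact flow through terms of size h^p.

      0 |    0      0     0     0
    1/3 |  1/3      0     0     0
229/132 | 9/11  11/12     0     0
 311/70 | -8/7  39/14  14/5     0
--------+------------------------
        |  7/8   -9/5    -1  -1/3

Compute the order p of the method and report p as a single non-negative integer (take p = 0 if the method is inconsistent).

0

b = (7/8, -9/5, -1, -1/3)
c = (0, 1/3, 229/132, 311/70)
Ac = (0, 0, 11/36, 6683/1155)
Σ b_i: 7/8·1 + (-9/5)·1 + (-1)·1 + (-1/3)·1 = -271/120 ≠ 1 ⇒ order 0.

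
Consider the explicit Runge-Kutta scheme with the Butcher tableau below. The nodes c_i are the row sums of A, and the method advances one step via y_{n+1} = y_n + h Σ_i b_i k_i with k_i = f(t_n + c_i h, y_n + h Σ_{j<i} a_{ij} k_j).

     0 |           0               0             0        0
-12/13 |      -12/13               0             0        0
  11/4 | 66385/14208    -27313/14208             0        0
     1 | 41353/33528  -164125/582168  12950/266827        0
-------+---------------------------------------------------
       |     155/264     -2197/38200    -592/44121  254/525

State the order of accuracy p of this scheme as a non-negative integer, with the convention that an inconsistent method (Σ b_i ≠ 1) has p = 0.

4

b = (155/264, -2197/38200, -592/44121, 254/525)
c = (0, -12/13, 11/4, 1)
Ac = (0, 0, 2101/1184, 50/127)
Σ b_i: 155/264·1 + (-2197/38200)·1 + (-592/44121)·1 + 254/525·1 = 1 ✓
b·c: (-2197/38200)·(-12/13) + (-592/44121)·11/4 + 254/525·1 = 1/2 ✓
b·c²: (-2197/38200)·144/169 + (-592/44121)·121/16 + 254/525·1 = 1/3 ✓
b·Ac: (-592/44121)·2101/1184 + 254/525·50/127 = 1/6 ✓
b·c³: (-2197/38200)·(-1728/2197) + (-592/44121)·1331/64 + 254/525·1 = 1/4 ✓
b·(c∘Ac): (-592/44121)·23111/4736 + 254/525·50/127 = 1/8 ✓
b·Ac²: (-592/44121)·(-6303/3848) + 254/525·1675/13208 = 1/12 ✓
b·A²c: 254/525·175/2032 = 1/24 ✓; 4 stages ⇒ order 4.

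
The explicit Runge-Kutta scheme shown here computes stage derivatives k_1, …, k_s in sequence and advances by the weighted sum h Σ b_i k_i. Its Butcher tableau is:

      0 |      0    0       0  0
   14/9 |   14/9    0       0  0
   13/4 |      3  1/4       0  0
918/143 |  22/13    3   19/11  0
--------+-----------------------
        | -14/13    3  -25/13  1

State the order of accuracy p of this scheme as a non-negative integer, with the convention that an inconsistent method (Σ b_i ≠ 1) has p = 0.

b = (-14/13, 3, -25/13, 1)
c = (0, 14/9, 13/4, 918/143)
Ac = (0, 0, 7/18, 1357/132)
Σ b_i: (-14/13)·1 + 3·1 + (-25/13)·1 + 1·1 = 1 ✓
b·c: 3·14/9 + (-25/13)·13/4 + 1·918/143 = 8299/1716 ≠ 1/2 ⇒ order 1.

1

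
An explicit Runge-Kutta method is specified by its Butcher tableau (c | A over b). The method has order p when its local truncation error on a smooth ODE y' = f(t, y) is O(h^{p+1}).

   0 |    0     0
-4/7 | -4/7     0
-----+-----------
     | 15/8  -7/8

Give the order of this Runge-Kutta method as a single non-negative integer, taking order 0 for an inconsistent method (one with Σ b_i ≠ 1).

2

b = (15/8, -7/8)
c = (0, -4/7)
Σ b_i: 15/8·1 + (-7/8)·1 = 1 ✓
b·c: (-7/8)·(-4/7) = 1/2 ✓; 2 stages ⇒ order 2.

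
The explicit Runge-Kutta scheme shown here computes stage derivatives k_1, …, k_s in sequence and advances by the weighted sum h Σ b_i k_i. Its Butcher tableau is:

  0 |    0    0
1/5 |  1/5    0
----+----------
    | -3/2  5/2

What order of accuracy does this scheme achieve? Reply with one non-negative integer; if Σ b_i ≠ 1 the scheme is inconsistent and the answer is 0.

b = (-3/2, 5/2)
c = (0, 1/5)
Σ b_i: (-3/2)·1 + 5/2·1 = 1 ✓
b·c: 5/2·1/5 = 1/2 ✓; 2 stages ⇒ order 2.

2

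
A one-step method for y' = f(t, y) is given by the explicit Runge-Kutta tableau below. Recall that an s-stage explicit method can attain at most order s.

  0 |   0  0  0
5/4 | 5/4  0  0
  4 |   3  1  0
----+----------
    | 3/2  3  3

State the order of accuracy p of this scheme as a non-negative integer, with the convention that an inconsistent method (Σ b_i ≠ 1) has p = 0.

b = (3/2, 3, 3)
c = (0, 5/4, 4)
Ac = (0, 0, 5/4)
Σ b_i: 3/2·1 + 3·1 + 3·1 = 15/2 ≠ 1 ⇒ order 0.

0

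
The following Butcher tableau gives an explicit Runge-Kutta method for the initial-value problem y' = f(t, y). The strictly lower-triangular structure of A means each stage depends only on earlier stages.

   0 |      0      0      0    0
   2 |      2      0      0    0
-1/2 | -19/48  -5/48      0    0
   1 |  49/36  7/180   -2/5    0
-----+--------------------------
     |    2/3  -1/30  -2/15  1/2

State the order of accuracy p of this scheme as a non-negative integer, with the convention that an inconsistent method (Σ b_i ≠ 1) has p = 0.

b = (2/3, -1/30, -2/15, 1/2)
c = (0, 2, -1/2, 1)
Ac = (0, 0, -5/24, 5/18)
Σ b_i: 2/3·1 + (-1/30)·1 + (-2/15)·1 + 1/2·1 = 1 ✓
b·c: (-1/30)·2 + (-2/15)·(-1/2) + 1/2·1 = 1/2 ✓
b·c²: (-1/30)·4 + (-2/15)·1/4 + 1/2·1 = 1/3 ✓
b·Ac: (-2/15)·(-5/24) + 1/2·5/18 = 1/6 ✓
b·c³: (-1/30)·8 + (-2/15)·(-1/8) + 1/2·1 = 1/4 ✓
b·(c∘Ac): (-2/15)·5/48 + 1/2·5/18 = 1/8 ✓
b·Ac²: (-2/15)·(-5/12) + 1/2·1/18 = 1/12 ✓
b·A²c: 1/2·1/12 = 1/24 ✓; 4 stages ⇒ order 4.

4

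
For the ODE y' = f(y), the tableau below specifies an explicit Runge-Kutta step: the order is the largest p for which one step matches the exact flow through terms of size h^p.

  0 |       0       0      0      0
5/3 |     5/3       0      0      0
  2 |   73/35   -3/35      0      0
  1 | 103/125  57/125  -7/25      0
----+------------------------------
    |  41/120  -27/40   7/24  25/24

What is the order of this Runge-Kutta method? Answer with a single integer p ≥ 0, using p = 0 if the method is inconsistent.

b = (41/120, -27/40, 7/24, 25/24)
c = (0, 5/3, 2, 1)
Ac = (0, 0, -1/7, 1/5)
Σ b_i: 41/120·1 + (-27/40)·1 + 7/24·1 + 25/24·1 = 1 ✓
b·c: (-27/40)·5/3 + 7/24·2 + 25/24·1 = 1/2 ✓
b·c²: (-27/40)·25/9 + 7/24·4 + 25/24·1 = 1/3 ✓
b·Ac: 7/24·(-1/7) + 25/24·1/5 = 1/6 ✓
b·c³: (-27/40)·125/27 + 7/24·8 + 25/24·1 = 1/4 ✓
b·(c∘Ac): 7/24·(-2/7) + 25/24·1/5 = 1/8 ✓
b·Ac²: 7/24·(-5/21) + 25/24·11/75 = 1/12 ✓
b·A²c: 25/24·1/25 = 1/24 ✓; 4 stages ⇒ order 4.

4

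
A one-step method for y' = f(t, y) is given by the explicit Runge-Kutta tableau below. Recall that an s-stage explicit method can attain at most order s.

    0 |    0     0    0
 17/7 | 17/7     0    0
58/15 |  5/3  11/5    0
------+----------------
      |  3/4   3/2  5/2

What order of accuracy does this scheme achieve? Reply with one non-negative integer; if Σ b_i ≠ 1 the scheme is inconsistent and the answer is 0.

b = (3/4, 3/2, 5/2)
c = (0, 17/7, 58/15)
Ac = (0, 0, 187/35)
Σ b_i: 3/4·1 + 3/2·1 + 5/2·1 = 19/4 ≠ 1 ⇒ order 0.

0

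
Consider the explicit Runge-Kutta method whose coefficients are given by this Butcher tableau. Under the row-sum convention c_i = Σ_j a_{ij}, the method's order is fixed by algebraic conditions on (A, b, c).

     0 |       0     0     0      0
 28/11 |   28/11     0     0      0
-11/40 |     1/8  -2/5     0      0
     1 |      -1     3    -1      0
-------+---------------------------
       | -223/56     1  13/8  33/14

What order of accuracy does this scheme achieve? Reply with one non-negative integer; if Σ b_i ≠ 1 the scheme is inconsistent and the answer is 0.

b = (-223/56, 1, 13/8, 33/14)
c = (0, 28/11, -11/40, 1)
Ac = (0, 0, -56/55, 3481/440)
Σ b_i: (-223/56)·1 + 1·1 + 13/8·1 + 33/14·1 = 1 ✓
b·c: 1·28/11 + 13/8·(-11/40) + 33/14·1 = 109789/24640 ≠ 1/2 ⇒ order 1.

1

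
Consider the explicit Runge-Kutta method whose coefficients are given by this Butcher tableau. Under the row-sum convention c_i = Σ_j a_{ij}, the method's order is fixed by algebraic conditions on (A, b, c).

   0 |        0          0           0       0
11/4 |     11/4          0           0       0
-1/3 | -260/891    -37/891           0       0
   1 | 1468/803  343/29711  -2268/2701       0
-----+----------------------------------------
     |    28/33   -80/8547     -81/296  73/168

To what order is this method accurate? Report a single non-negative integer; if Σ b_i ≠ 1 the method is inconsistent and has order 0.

b = (28/33, -80/8547, -81/296, 73/168)
c = (0, 11/4, -1/3, 1)
Ac = (0, 0, -37/324, 91/292)
Σ b_i: 28/33·1 + (-80/8547)·1 + (-81/296)·1 + 73/168·1 = 1 ✓
b·c: (-80/8547)·11/4 + (-81/296)·(-1/3) + 73/168·1 = 1/2 ✓
b·c²: (-80/8547)·121/16 + (-81/296)·1/9 + 73/168·1 = 1/3 ✓
b·Ac: (-81/296)·(-37/324) + 73/168·91/292 = 1/6 ✓
b·c³: (-80/8547)·1331/64 + (-81/296)·(-1/27) + 73/168·1 = 1/4 ✓
b·(c∘Ac): (-81/296)·37/972 + 73/168·91/292 = 1/8 ✓
b·Ac²: (-81/296)·(-407/1296) + 73/168·(-7/1168) = 1/12 ✓
b·A²c: 73/168·7/73 = 1/24 ✓; 4 stages ⇒ order 4.

4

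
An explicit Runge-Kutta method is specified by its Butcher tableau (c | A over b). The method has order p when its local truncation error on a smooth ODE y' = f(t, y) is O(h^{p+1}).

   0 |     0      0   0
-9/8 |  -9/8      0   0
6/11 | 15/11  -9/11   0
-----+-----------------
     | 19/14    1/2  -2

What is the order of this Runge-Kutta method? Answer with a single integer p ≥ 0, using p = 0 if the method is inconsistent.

b = (19/14, 1/2, -2)
c = (0, -9/8, 6/11)
Ac = (0, 0, 81/88)
Σ b_i: 19/14·1 + 1/2·1 + (-2)·1 = -1/7 ≠ 1 ⇒ order 0.

0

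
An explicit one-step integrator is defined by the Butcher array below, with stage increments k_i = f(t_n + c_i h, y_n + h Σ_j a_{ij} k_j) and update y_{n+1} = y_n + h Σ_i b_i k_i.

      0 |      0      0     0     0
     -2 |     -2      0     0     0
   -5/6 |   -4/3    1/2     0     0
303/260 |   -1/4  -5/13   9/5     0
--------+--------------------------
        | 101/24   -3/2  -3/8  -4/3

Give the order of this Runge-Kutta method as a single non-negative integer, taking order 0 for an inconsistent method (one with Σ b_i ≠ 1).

b = (101/24, -3/2, -3/8, -4/3)
c = (0, -2, -5/6, 303/260)
Ac = (0, 0, -1, -19/26)
Σ b_i: 101/24·1 + (-3/2)·1 + (-3/8)·1 + (-4/3)·1 = 1 ✓
b·c: (-3/2)·(-2) + (-3/8)·(-5/6) + (-4/3)·303/260 = 1829/1040 ≠ 1/2 ⇒ order 1.

1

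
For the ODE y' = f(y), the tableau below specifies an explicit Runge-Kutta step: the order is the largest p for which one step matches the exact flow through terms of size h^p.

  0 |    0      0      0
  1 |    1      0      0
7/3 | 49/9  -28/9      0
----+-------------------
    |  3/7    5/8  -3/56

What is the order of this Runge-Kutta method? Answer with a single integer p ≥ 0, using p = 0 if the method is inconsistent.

3

b = (3/7, 5/8, -3/56)
c = (0, 1, 7/3)
Ac = (0, 0, -28/9)
Σ b_i: 3/7·1 + 5/8·1 + (-3/56)·1 = 1 ✓
b·c: 5/8·1 + (-3/56)·7/3 = 1/2 ✓
b·c²: 5/8·1 + (-3/56)·49/9 = 1/3 ✓
b·Ac: (-3/56)·(-28/9) = 1/6 ✓; 3 stages ⇒ order 3.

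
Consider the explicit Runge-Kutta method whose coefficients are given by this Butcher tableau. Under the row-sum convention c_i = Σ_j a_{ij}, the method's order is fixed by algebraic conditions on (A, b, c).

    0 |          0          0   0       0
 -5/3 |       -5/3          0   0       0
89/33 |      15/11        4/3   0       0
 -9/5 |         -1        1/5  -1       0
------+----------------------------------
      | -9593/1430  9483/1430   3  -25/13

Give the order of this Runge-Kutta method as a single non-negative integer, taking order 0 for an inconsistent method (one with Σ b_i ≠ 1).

2

b = (-9593/1430, 9483/1430, 3, -25/13)
c = (0, -5/3, 89/33, -9/5)
Ac = (0, 0, -20/9, -100/33)
Σ b_i: (-9593/1430)·1 + 9483/1430·1 + 3·1 + (-25/13)·1 = 1 ✓
b·c: 9483/1430·(-5/3) + 3·89/33 + (-25/13)·(-9/5) = 1/2 ✓
b·c²: 9483/1430·25/9 + 3·7921/1089 + (-25/13)·81/25 = 320995/9438 ≠ 1/3 ⇒ order 2.
b·Ac: 3·(-20/9) + (-25/13)·(-100/33) = -120/143 ≠ 1/6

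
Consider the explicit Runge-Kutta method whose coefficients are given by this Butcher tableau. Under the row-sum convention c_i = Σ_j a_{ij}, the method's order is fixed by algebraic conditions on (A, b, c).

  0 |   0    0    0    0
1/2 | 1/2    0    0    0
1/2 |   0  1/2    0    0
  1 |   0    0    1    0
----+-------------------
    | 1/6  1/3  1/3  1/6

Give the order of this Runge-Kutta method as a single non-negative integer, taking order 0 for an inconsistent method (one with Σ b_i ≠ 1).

b = (1/6, 1/3, 1/3, 1/6)
c = (0, 1/2, 1/2, 1)
Ac = (0, 0, 1/4, 1/2)
Σ b_i: 1/6·1 + 1/3·1 + 1/3·1 + 1/6·1 = 1 ✓
b·c: 1/3·1/2 + 1/3·1/2 + 1/6·1 = 1/2 ✓
b·c²: 1/3·1/4 + 1/3·1/4 + 1/6·1 = 1/3 ✓
b·Ac: 1/3·1/4 + 1/6·1/2 = 1/6 ✓
b·c³: 1/3·1/8 + 1/3·1/8 + 1/6·1 = 1/4 ✓
b·(c∘Ac): 1/3·1/8 + 1/6·1/2 = 1/8 ✓
b·Ac²: 1/3·1/8 + 1/6·1/4 = 1/12 ✓
b·A²c: 1/6·1/4 = 1/24 ✓; 4 stages ⇒ order 4.

4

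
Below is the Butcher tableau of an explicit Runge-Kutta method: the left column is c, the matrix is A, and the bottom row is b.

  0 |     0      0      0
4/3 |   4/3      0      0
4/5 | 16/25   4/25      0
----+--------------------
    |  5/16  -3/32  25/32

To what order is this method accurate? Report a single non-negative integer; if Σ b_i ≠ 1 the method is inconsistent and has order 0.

b = (5/16, -3/32, 25/32)
c = (0, 4/3, 4/5)
Ac = (0, 0, 16/75)
Σ b_i: 5/16·1 + (-3/32)·1 + 25/32·1 = 1 ✓
b·c: (-3/32)·4/3 + 25/32·4/5 = 1/2 ✓
b·c²: (-3/32)·16/9 + 25/32·16/25 = 1/3 ✓
b·Ac: 25/32·16/75 = 1/6 ✓; 3 stages ⇒ order 3.

3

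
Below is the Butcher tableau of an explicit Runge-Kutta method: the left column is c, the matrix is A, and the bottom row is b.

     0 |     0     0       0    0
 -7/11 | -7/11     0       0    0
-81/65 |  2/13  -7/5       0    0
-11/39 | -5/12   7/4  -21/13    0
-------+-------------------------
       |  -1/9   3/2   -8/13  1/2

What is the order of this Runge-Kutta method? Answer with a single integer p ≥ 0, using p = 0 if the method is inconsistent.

b = (-1/9, 3/2, -8/13, 1/2)
c = (0, -7/11, -81/65, -11/39)
Ac = (0, 0, 49/55, 33439/37180)
Σ b_i: (-1/9)·1 + 3/2·1 + (-8/13)·1 + 1/2·1 = 149/117 ≠ 1 ⇒ order 0.

0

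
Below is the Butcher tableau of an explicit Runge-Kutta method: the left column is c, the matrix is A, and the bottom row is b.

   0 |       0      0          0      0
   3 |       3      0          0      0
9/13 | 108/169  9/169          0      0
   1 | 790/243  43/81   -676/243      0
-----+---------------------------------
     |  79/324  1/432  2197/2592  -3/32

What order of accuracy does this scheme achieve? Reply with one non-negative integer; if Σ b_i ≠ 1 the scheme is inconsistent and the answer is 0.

b = (79/324, 1/432, 2197/2592, -3/32)
c = (0, 3, 9/13, 1)
Ac = (0, 0, 27/169, -1/3)
Σ b_i: 79/324·1 + 1/432·1 + 2197/2592·1 + (-3/32)·1 = 1 ✓
b·c: 1/432·3 + 2197/2592·9/13 + (-3/32)·1 = 1/2 ✓
b·c²: 1/432·9 + 2197/2592·81/169 + (-3/32)·1 = 1/3 ✓
b·Ac: 2197/2592·27/169 + (-3/32)·(-1/3) = 1/6 ✓
b·c³: 1/432·27 + 2197/2592·729/2197 + (-3/32)·1 = 1/4 ✓
b·(c∘Ac): 2197/2592·243/2197 + (-3/32)·(-1/3) = 1/8 ✓
b·Ac²: 2197/2592·81/169 + (-3/32)·31/9 = 1/12 ✓
b·A²c: (-3/32)·(-4/9) = 1/24 ✓; 4 stages ⇒ order 4.

4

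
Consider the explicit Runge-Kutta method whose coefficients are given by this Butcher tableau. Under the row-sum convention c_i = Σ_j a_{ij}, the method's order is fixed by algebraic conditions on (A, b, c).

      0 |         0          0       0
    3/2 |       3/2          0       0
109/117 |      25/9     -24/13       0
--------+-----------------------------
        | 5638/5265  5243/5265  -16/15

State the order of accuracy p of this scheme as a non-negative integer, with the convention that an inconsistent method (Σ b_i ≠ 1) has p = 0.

2

b = (5638/5265, 5243/5265, -16/15)
c = (0, 3/2, 109/117)
Ac = (0, 0, -36/13)
Σ b_i: 5638/5265·1 + 5243/5265·1 + (-16/15)·1 = 1 ✓
b·c: 5243/5265·3/2 + (-16/15)·109/117 = 1/2 ✓
b·c²: 5243/5265·9/4 + (-16/15)·11881/13689 = 1079909/821340 ≠ 1/3 ⇒ order 2.
b·Ac: (-16/15)·(-36/13) = 192/65 ≠ 1/6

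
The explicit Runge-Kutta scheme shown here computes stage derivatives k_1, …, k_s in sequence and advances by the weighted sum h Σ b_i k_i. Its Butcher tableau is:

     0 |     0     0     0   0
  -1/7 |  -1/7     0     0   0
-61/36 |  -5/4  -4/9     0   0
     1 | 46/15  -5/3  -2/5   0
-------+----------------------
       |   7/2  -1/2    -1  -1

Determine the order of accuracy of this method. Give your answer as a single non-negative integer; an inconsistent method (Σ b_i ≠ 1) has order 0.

b = (7/2, -1/2, -1, -1)
c = (0, -1/7, -61/36, 1)
Ac = (0, 0, 4/63, 577/630)
Σ b_i: 7/2·1 + (-1/2)·1 + (-1)·1 + (-1)·1 = 1 ✓
b·c: (-1/2)·(-1/7) + (-1)·(-61/36) + (-1)·1 = 193/252 ≠ 1/2 ⇒ order 1.

1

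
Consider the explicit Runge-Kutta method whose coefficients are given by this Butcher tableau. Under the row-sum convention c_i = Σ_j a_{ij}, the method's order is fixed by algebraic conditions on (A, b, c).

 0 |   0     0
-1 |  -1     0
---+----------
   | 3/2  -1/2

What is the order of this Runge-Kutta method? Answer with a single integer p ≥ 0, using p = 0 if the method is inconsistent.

b = (3/2, -1/2)
c = (0, -1)
Σ b_i: 3/2·1 + (-1/2)·1 = 1 ✓
b·c: (-1/2)·(-1) = 1/2 ✓; 2 stages ⇒ order 2.

2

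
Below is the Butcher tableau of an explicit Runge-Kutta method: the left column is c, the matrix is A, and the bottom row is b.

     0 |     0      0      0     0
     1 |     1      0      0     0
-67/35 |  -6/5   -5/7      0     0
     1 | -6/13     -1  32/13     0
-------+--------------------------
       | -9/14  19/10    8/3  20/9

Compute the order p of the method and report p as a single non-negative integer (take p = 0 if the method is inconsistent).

0

b = (-9/14, 19/10, 8/3, 20/9)
c = (0, 1, -67/35, 1)
Ac = (0, 0, -5/7, -2599/455)
Σ b_i: (-9/14)·1 + 19/10·1 + 8/3·1 + 20/9·1 = 1936/315 ≠ 1 ⇒ order 0.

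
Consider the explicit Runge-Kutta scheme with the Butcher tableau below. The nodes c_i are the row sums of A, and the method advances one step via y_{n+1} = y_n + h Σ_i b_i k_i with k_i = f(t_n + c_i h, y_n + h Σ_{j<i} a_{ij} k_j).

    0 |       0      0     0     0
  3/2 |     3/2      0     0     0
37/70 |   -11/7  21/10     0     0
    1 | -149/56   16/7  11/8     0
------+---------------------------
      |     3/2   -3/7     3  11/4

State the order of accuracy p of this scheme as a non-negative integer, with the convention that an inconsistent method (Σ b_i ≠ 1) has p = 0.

0

b = (3/2, -3/7, 3, 11/4)
c = (0, 3/2, 37/70, 1)
Ac = (0, 0, 63/20, 2327/560)
Σ b_i: 3/2·1 + (-3/7)·1 + 3·1 + 11/4·1 = 191/28 ≠ 1 ⇒ order 0.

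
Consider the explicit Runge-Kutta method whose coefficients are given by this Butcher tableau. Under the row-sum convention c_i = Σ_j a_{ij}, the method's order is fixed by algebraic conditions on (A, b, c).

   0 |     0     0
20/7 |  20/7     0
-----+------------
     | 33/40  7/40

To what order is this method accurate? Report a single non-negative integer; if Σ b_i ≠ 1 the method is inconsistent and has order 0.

2

b = (33/40, 7/40)
c = (0, 20/7)
Σ b_i: 33/40·1 + 7/40·1 = 1 ✓
b·c: 7/40·20/7 = 1/2 ✓; 2 stages ⇒ order 2.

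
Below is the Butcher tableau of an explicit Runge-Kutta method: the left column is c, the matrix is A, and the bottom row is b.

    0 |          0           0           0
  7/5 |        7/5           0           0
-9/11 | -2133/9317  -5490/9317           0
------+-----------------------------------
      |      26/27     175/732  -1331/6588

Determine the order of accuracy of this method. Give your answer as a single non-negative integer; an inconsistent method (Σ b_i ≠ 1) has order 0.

3

b = (26/27, 175/732, -1331/6588)
c = (0, 7/5, -9/11)
Ac = (0, 0, -1098/1331)
Σ b_i: 26/27·1 + 175/732·1 + (-1331/6588)·1 = 1 ✓
b·c: 175/732·7/5 + (-1331/6588)·(-9/11) = 1/2 ✓
b·c²: 175/732·49/25 + (-1331/6588)·81/121 = 1/3 ✓
b·Ac: (-1331/6588)·(-1098/1331) = 1/6 ✓; 3 stages ⇒ order 3.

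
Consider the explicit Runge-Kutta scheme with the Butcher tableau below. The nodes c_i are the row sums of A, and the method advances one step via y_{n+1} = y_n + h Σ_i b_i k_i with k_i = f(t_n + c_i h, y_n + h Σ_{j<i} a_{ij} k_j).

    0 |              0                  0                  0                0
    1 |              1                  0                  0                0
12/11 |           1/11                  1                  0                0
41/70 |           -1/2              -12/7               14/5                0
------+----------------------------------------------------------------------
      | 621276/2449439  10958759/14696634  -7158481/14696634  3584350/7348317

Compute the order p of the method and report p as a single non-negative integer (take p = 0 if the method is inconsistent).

3

b = (621276/2449439, 10958759/14696634, -7158481/14696634, 3584350/7348317)
c = (0, 1, 12/11, 41/70)
Ac = (0, 0, 1, 516/385)
Σ b_i: 621276/2449439·1 + 10958759/14696634·1 + (-7158481/14696634)·1 + 3584350/7348317·1 = 1 ✓
b·c: 10958759/14696634·1 + (-7158481/14696634)·12/11 + 3584350/7348317·41/70 = 1/2 ✓
b·c²: 10958759/14696634·1 + (-7158481/14696634)·144/121 + 3584350/7348317·1681/4900 = 1/3 ✓
b·Ac: (-7158481/14696634)·1 + 3584350/7348317·516/385 = 1/6 ✓
b·c³: 10958759/14696634·1 + (-7158481/14696634)·1728/1331 + 3584350/7348317·68921/343000 = 113870263/538876580 ≠ 1/4 ⇒ order 3.
b·(c∘Ac): (-7158481/14696634)·12/11 + 3584350/7348317·10578/13475 = -363626/2449439 ≠ 1/8
b·Ac²: (-7158481/14696634)·1 + 3584350/7348317·6852/4235 = 48840949/161662974 ≠ 1/12
b·A²c: 3584350/7348317·14/5 = 10036180/7348317 ≠ 1/24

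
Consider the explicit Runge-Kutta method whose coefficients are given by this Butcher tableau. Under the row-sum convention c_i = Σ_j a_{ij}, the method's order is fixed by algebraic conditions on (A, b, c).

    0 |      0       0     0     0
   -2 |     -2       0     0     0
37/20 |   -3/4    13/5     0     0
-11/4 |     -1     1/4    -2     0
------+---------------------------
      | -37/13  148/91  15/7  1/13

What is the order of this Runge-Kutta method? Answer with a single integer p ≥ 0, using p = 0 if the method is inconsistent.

b = (-37/13, 148/91, 15/7, 1/13)
c = (0, -2, 37/20, -11/4)
Ac = (0, 0, -26/5, -21/5)
Σ b_i: (-37/13)·1 + 148/91·1 + 15/7·1 + 1/13·1 = 1 ✓
b·c: 148/91·(-2) + 15/7·37/20 + 1/13·(-11/4) = 1/2 ✓
b·c²: 148/91·4 + 15/7·1369/400 + 1/13·121/16 = 7499/520 ≠ 1/3 ⇒ order 2.
b·Ac: 15/7·(-26/5) + 1/13·(-21/5) = -5217/455 ≠ 1/6

2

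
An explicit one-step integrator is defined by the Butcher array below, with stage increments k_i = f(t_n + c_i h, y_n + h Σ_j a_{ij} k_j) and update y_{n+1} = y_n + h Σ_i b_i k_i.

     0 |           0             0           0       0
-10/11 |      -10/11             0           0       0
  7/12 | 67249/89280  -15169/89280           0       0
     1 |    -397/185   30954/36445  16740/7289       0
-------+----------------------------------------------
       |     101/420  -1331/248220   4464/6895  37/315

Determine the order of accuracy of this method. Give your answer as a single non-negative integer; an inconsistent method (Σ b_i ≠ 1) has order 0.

b = (101/420, -1331/248220, 4464/6895, 37/315)
c = (0, -10/11, 7/12, 1)
Ac = (0, 0, 1379/8928, 21/37)
Σ b_i: 101/420·1 + (-1331/248220)·1 + 4464/6895·1 + 37/315·1 = 1 ✓
b·c: (-1331/248220)·(-10/11) + 4464/6895·7/12 + 37/315·1 = 1/2 ✓
b·c²: (-1331/248220)·100/121 + 4464/6895·49/144 + 37/315·1 = 1/3 ✓
b·Ac: 4464/6895·1379/8928 + 37/315·21/37 = 1/6 ✓
b·c³: (-1331/248220)·(-1000/1331) + 4464/6895·343/1728 + 37/315·1 = 1/4 ✓
b·(c∘Ac): 4464/6895·9653/107136 + 37/315·21/37 = 1/8 ✓
b·Ac²: 4464/6895·(-6895/49104) + 37/315·2415/1628 = 1/12 ✓
b·A²c: 37/315·105/296 = 1/24 ✓; 4 stages ⇒ order 4.

4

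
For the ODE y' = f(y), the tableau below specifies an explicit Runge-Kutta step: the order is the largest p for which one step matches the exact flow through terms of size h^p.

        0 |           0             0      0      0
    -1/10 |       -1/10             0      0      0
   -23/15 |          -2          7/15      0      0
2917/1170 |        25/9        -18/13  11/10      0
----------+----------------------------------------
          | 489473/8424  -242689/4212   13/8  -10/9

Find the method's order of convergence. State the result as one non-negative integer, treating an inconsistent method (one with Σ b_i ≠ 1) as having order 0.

b = (489473/8424, -242689/4212, 13/8, -10/9)
c = (0, -1/10, -23/15, 2917/1170)
Ac = (0, 0, -7/150, -3019/1950)
Σ b_i: 489473/8424·1 + (-242689/4212)·1 + 13/8·1 + (-10/9)·1 = 1 ✓
b·c: (-242689/4212)·(-1/10) + 13/8·(-23/15) + (-10/9)·2917/1170 = 1/2 ✓
b·c²: (-242689/4212)·1/100 + 13/8·529/225 + (-10/9)·8508889/1368900 = -180471667/49280400 ≠ 1/3 ⇒ order 2.
b·Ac: 13/8·(-7/150) + (-10/9)·(-3019/1950) = 230873/140400 ≠ 1/6

2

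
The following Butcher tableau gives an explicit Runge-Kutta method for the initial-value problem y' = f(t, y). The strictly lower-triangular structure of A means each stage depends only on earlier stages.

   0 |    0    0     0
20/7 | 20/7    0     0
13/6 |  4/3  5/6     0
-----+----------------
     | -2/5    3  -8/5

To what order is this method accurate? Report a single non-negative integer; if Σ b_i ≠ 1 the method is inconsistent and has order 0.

b = (-2/5, 3, -8/5)
c = (0, 20/7, 13/6)
Ac = (0, 0, 50/21)
Σ b_i: (-2/5)·1 + 3·1 + (-8/5)·1 = 1 ✓
b·c: 3·20/7 + (-8/5)·13/6 = 536/105 ≠ 1/2 ⇒ order 1.

1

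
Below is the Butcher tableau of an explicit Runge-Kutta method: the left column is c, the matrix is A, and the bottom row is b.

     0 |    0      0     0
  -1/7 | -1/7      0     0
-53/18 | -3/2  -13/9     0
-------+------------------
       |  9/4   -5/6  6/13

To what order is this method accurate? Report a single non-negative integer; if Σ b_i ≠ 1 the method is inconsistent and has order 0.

0

b = (9/4, -5/6, 6/13)
c = (0, -1/7, -53/18)
Ac = (0, 0, 13/63)
Σ b_i: 9/4·1 + (-5/6)·1 + 6/13·1 = 293/156 ≠ 1 ⇒ order 0.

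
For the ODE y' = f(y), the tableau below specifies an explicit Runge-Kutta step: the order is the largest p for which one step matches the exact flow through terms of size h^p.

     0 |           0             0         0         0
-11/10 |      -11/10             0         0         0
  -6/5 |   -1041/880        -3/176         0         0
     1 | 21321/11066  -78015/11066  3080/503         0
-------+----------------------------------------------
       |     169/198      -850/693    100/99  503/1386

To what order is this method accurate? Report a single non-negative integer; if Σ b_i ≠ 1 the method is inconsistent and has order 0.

4

b = (169/198, -850/693, 100/99, 503/1386)
c = (0, -11/10, -6/5, 1)
Ac = (0, 0, 3/160, 819/2012)
Σ b_i: 169/198·1 + (-850/693)·1 + 100/99·1 + 503/1386·1 = 1 ✓
b·c: (-850/693)·(-11/10) + 100/99·(-6/5) + 503/1386·1 = 1/2 ✓
b·c²: (-850/693)·121/100 + 100/99·36/25 + 503/1386·1 = 1/3 ✓
b·Ac: 100/99·3/160 + 503/1386·819/2012 = 1/6 ✓
b·c³: (-850/693)·(-1331/1000) + 100/99·(-216/125) + 503/1386·1 = 1/4 ✓
b·(c∘Ac): 100/99·(-9/400) + 503/1386·819/2012 = 1/8 ✓
b·Ac²: 100/99·(-33/1600) + 503/1386·1155/4024 = 1/12 ✓
b·A²c: 503/1386·231/2012 = 1/24 ✓; 4 stages ⇒ order 4.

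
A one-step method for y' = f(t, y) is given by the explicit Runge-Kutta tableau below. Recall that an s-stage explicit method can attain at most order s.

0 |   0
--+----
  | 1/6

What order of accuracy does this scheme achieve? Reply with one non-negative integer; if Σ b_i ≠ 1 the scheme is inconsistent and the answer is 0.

0

b = (1/6)
c = (0)
Σ b_i: 1/6·1 = 1/6 ≠ 1 ⇒ order 0.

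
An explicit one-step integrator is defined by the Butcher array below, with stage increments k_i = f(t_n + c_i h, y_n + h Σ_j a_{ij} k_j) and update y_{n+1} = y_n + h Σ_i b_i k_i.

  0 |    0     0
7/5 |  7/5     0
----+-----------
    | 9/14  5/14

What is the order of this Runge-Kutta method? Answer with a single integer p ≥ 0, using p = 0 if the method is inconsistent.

b = (9/14, 5/14)
c = (0, 7/5)
Σ b_i: 9/14·1 + 5/14·1 = 1 ✓
b·c: 5/14·7/5 = 1/2 ✓; 2 stages ⇒ order 2.

2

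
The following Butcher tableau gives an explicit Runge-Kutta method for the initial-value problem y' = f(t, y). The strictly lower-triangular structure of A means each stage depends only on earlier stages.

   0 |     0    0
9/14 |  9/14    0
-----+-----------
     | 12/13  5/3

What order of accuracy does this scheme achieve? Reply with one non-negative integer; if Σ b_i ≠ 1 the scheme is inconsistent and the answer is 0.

0

b = (12/13, 5/3)
c = (0, 9/14)
Σ b_i: 12/13·1 + 5/3·1 = 101/39 ≠ 1 ⇒ order 0.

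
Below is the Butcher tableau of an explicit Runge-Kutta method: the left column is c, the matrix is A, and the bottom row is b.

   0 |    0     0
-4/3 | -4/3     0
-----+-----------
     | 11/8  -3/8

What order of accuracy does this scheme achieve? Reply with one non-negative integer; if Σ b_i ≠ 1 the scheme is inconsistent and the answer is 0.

b = (11/8, -3/8)
c = (0, -4/3)
Σ b_i: 11/8·1 + (-3/8)·1 = 1 ✓
b·c: (-3/8)·(-4/3) = 1/2 ✓; 2 stages ⇒ order 2.

2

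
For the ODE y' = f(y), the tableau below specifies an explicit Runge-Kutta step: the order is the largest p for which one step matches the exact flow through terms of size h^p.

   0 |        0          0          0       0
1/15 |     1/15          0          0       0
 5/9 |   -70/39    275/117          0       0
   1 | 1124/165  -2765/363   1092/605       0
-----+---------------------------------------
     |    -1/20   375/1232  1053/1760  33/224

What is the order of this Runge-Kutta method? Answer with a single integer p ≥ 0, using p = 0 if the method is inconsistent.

4

b = (-1/20, 375/1232, 1053/1760, 33/224)
c = (0, 1/15, 5/9, 1)
Ac = (0, 0, 55/351, 49/99)
Σ b_i: (-1/20)·1 + 375/1232·1 + 1053/1760·1 + 33/224·1 = 1 ✓
b·c: 375/1232·1/15 + 1053/1760·5/9 + 33/224·1 = 1/2 ✓
b·c²: 375/1232·1/225 + 1053/1760·25/81 + 33/224·1 = 1/3 ✓
b·Ac: 1053/1760·55/351 + 33/224·49/99 = 1/6 ✓
b·c³: 375/1232·1/3375 + 1053/1760·125/729 + 33/224·1 = 1/4 ✓
b·(c∘Ac): 1053/1760·275/3159 + 33/224·49/99 = 1/8 ✓
b·Ac²: 1053/1760·11/1053 + 33/224·259/495 = 1/12 ✓
b·A²c: 33/224·28/99 = 1/24 ✓; 4 stages ⇒ order 4.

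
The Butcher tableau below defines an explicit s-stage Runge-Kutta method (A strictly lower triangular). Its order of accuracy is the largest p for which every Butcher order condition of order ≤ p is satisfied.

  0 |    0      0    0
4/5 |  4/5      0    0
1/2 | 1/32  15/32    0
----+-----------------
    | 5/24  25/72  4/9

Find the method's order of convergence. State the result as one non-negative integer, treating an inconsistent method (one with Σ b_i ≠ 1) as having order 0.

b = (5/24, 25/72, 4/9)
c = (0, 4/5, 1/2)
Ac = (0, 0, 3/8)
Σ b_i: 5/24·1 + 25/72·1 + 4/9·1 = 1 ✓
b·c: 25/72·4/5 + 4/9·1/2 = 1/2 ✓
b·c²: 25/72·16/25 + 4/9·1/4 = 1/3 ✓
b·Ac: 4/9·3/8 = 1/6 ✓; 3 stages ⇒ order 3.

3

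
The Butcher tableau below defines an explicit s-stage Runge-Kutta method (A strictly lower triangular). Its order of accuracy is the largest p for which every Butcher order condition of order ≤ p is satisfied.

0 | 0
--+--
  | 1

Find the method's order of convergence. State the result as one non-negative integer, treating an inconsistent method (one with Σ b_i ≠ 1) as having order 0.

1

b = (1)
c = (0)
Σ b_i: 1·1 = 1 ✓; 1 stage ⇒ order 1.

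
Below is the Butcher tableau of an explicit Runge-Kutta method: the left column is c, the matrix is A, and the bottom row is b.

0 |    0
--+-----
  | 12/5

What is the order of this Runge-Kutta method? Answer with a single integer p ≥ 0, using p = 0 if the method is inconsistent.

0

b = (12/5)
c = (0)
Σ b_i: 12/5·1 = 12/5 ≠ 1 ⇒ order 0.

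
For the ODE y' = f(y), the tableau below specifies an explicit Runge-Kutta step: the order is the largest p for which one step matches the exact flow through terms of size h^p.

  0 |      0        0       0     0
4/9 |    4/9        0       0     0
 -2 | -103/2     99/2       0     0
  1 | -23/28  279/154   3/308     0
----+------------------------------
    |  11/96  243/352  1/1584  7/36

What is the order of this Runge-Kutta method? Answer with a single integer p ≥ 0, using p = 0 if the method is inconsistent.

b = (11/96, 243/352, 1/1584, 7/36)
c = (0, 4/9, -2, 1)
Ac = (0, 0, 22, 11/14)
Σ b_i: 11/96·1 + 243/352·1 + 1/1584·1 + 7/36·1 = 1 ✓
b·c: 243/352·4/9 + 1/1584·(-2) + 7/36·1 = 1/2 ✓
b·c²: 243/352·16/81 + 1/1584·4 + 7/36·1 = 1/3 ✓
b·Ac: 1/1584·22 + 7/36·11/14 = 1/6 ✓
b·c³: 243/352·64/729 + 1/1584·(-8) + 7/36·1 = 1/4 ✓
b·(c∘Ac): 1/1584·(-44) + 7/36·11/14 = 1/8 ✓
b·Ac²: 1/1584·88/9 + 7/36·25/63 = 1/12 ✓
b·A²c: 7/36·3/14 = 1/24 ✓; 4 stages ⇒ order 4.

4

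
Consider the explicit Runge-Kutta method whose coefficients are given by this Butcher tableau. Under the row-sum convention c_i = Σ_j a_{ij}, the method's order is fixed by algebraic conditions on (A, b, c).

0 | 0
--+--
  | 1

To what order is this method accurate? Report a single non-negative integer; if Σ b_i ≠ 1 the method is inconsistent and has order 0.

1

b = (1)
c = (0)
Σ b_i: 1·1 = 1 ✓; 1 stage ⇒ order 1.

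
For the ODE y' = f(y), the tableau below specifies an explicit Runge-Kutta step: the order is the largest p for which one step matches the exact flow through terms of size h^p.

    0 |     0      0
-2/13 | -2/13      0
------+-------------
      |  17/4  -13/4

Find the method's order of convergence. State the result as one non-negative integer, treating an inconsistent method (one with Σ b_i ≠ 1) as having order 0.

b = (17/4, -13/4)
c = (0, -2/13)
Σ b_i: 17/4·1 + (-13/4)·1 = 1 ✓
b·c: (-13/4)·(-2/13) = 1/2 ✓; 2 stages ⇒ order 2.

2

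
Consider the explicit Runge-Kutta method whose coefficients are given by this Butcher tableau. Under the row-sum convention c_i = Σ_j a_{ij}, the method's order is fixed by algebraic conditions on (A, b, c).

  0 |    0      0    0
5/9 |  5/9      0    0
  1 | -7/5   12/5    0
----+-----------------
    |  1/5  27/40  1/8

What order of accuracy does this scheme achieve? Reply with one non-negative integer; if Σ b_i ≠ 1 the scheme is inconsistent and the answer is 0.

b = (1/5, 27/40, 1/8)
c = (0, 5/9, 1)
Ac = (0, 0, 4/3)
Σ b_i: 1/5·1 + 27/40·1 + 1/8·1 = 1 ✓
b·c: 27/40·5/9 + 1/8·1 = 1/2 ✓
b·c²: 27/40·25/81 + 1/8·1 = 1/3 ✓
b·Ac: 1/8·4/3 = 1/6 ✓; 3 stages ⇒ order 3.

3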